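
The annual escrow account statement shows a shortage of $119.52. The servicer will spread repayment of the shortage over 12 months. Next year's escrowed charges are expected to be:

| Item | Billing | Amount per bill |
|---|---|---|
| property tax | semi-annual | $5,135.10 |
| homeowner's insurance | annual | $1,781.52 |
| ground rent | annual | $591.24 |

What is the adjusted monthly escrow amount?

$1,063.54

Property tax: $5,135.10 × 2 = $10,270.20 per year
Homeowner's insurance: $1,781.52 per year
Ground rent: $591.24 per year
Yearly total = $10,270.20 + $1,781.52 + $591.24 = $12,642.96
Base monthly escrow = $12,642.96 / 12 = $1,053.58
Monthly shortage recovery: $119.52 / 12 = $9.96
Adjusted monthly = $1,053.58 + $9.96 = $1,063.54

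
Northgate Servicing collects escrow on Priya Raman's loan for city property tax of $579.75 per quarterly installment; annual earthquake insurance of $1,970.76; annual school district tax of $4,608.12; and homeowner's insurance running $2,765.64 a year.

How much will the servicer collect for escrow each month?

$971.96

City property tax = $579.75 × 4 = $2,319.00 annually
Earthquake insurance = $1,970.76 annually
School district tax = $4,608.12 annually
Homeowner's insurance = $2,765.64 annually
Total annual escrow = $11,663.52
Base monthly escrow = $11,663.52 / 12 = $971.96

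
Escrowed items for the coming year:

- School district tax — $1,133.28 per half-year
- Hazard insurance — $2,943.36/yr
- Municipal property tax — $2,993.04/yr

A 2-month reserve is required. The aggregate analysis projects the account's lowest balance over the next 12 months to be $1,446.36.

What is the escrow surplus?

$79.20

School district tax = $1,133.28 × 2 = $2,266.56 annually
Hazard insurance = $2,943.36 annually
Municipal property tax = $2,993.04 annually
Total per year = $8,202.96
Monthly = $8,202.96 / 12 = $683.58
Cushion = 2 × $683.58 = $1,367.16
Excess over cushion: $1,446.36 − $1,367.16 = $79.20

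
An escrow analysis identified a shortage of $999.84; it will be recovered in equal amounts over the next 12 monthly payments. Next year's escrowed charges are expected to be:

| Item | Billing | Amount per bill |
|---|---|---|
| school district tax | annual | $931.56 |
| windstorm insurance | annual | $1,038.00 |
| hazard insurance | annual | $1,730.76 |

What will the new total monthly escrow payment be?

School district tax — $931.56 per year
Windstorm insurance — $1,038.00 per year
Hazard insurance — $1,730.76 per year
Total annual escrow = $931.56 + $1,038.00 + $1,730.76 = $3,700.32
Per month = $3,700.32 / 12 = $308.36
Shortage spread = $999.84 / 12 = $83.32/mo
New monthly escrow = $308.36 + $83.32 = $391.68

$391.68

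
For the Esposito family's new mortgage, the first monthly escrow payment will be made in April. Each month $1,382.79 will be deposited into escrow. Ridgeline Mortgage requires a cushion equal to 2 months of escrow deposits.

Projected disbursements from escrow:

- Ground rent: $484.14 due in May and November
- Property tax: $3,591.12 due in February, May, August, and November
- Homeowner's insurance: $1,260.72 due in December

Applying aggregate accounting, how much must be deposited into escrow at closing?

$4,148.37

Cushion = 2 × $1,382.79 = $2,765.58
Trial balance (start $0, +$1,382.79 each month, − disbursements):
  Apr: +$1,382.79 → $1,382.79
  May: +$1,382.79 − $4,075.26 → -$1,309.68
  Jun: +$1,382.79 → $73.11
  Jul: +$1,382.79 → $1,455.90
  Aug: +$1,382.79 − $3,591.12 → -$752.43
  Sep: +$1,382.79 → $630.36
  Oct: +$1,382.79 → $2,013.15
  Nov: +$1,382.79 − $4,075.26 → -$679.32
  Dec: +$1,382.79 − $1,260.72 → -$557.25
  Jan: +$1,382.79 → $825.54
  Feb: +$1,382.79 − $3,591.12 → -$1,382.79
  Mar: +$1,382.79 → $0.00
Lowest trial balance = -$1,382.79 (Feb)
Initial deposit = cushion − low point = $2,765.58 − (-$1,382.79) = $4,148.37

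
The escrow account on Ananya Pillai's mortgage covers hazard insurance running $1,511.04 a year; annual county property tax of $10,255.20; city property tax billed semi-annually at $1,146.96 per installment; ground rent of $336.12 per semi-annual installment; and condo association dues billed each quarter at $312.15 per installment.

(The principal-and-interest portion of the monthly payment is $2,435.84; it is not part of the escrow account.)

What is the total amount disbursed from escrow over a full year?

$15,981.00

Hazard insurance = $1,511.04
County property tax = $10,255.20
City property tax = $1,146.96 × 2 = $2,293.92
Ground rent = $336.12 × 2 = $672.24
Condo association dues = $312.15 × 4 = $1,248.60
Yearly total = $1,511.04 + $10,255.20 + $2,293.92 + $672.24 + $1,248.60 = $15,981.00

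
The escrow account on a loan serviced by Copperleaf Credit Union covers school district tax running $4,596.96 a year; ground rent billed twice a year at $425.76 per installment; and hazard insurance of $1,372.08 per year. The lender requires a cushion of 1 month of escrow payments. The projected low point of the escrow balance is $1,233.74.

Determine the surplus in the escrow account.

$665.36

School district tax = $4,596.96 per year
Ground rent = $425.76 × 2 = $851.52 per year
Hazard insurance = $1,372.08 per year
Total per year = $4,596.96 + $851.52 + $1,372.08 = $6,820.56
Monthly = $6,820.56 ÷ 12 = $568.38
Required cushion = 1 × $568.38 = $568.38
Excess over cushion: $1,233.74 − $568.38 = $665.36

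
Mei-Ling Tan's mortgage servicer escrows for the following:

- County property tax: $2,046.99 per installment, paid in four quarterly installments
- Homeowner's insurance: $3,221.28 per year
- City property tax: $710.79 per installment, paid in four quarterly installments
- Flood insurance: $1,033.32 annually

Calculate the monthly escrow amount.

$1,273.81

County property tax: $2,046.99 × 4 = $8,187.96 annually
Homeowner's insurance: $3,221.28 annually
City property tax: $710.79 × 4 = $2,843.16 annually
Flood insurance: $1,033.32 annually
Combined annual = $8,187.96 + $3,221.28 + $2,843.16 + $1,033.32 = $15,285.72
Base monthly escrow = $15,285.72 / 12 = $1,273.81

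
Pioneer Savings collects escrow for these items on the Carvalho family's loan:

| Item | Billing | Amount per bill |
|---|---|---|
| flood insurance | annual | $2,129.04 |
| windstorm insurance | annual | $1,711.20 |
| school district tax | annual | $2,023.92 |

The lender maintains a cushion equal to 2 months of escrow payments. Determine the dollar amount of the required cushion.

Flood insurance = $2,129.04
Windstorm insurance = $1,711.20
School district tax = $2,023.92
Total annual escrow = $5,864.16
Monthly escrow = $5,864.16 ÷ 12 = $488.68
Reserve = 2 × $488.68 = $977.36

$977.36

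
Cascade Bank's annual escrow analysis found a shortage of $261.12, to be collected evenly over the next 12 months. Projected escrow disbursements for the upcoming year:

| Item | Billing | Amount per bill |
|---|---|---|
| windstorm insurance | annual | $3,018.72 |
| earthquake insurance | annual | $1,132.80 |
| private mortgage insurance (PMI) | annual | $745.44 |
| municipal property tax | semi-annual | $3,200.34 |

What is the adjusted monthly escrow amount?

$963.23

Windstorm insurance = $3,018.72 annually
Earthquake insurance = $1,132.80 annually
Private mortgage insurance (PMI) = $745.44 annually
Municipal property tax = $3,200.34 × 2 = $6,400.68 annually
Annual escrow total = $3,018.72 + $1,132.80 + $745.44 + $6,400.68 = $11,297.64
Monthly = $11,297.64 ÷ 12 = $941.47
Shortage per month = $261.12 / 12 = $21.76
New monthly escrow = $941.47 + $21.76 = $963.23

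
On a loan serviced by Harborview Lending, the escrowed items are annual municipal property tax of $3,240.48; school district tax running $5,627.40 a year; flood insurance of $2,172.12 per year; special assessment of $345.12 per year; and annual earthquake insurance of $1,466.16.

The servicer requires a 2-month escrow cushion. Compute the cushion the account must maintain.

$2,141.88

Municipal property tax: $3,240.48 annually
School district tax: $5,627.40 annually
Flood insurance: $2,172.12 annually
Special assessment: $345.12 annually
Earthquake insurance: $1,466.16 annually
Total annual escrow = $12,851.28
Base monthly escrow = $12,851.28 / 12 = $1,070.94
Cushion = 2 × $1,070.94 = $2,141.88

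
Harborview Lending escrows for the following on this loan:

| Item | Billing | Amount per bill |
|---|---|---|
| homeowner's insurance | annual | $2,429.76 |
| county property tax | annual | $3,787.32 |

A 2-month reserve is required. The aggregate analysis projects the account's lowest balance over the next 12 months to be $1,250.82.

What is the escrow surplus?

Homeowner's insurance: $2,429.76/yr
County property tax: $3,787.32/yr
Yearly total = $2,429.76 + $3,787.32 = $6,217.08
Monthly escrow = $6,217.08 / 12 = $518.09
Cushion = 2 × $518.09 = $1,036.18
Excess over cushion: $1,250.82 − $1,036.18 = $214.64

$214.64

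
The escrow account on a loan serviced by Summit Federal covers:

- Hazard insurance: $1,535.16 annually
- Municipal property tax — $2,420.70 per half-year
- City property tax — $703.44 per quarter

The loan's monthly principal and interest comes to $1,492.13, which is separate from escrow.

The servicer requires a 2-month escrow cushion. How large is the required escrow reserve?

$1,531.72

Hazard insurance = $1,535.16 annually
Municipal property tax = $2,420.70 × 2 = $4,841.40 annually
City property tax = $703.44 × 4 = $2,813.76 annually
Combined annual = $9,190.32
Monthly escrow = $9,190.32 / 12 = $765.86
Required cushion = 2 × $765.86 = $1,531.72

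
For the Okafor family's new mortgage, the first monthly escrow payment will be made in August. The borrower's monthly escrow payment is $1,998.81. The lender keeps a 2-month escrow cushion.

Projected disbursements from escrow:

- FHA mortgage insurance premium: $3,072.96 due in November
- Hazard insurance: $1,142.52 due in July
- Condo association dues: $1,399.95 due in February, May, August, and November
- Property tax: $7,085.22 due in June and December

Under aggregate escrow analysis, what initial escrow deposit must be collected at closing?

$6,961.65

Cushion = 2 × $1,998.81 = $3,997.62
Trial balance (start $0, +$1,998.81 each month, − disbursements):
  Aug: +$1,998.81 − $1,399.95 → $598.86
  Sep: +$1,998.81 → $2,597.67
  Oct: +$1,998.81 → $4,596.48
  Nov: +$1,998.81 − $4,472.91 → $2,122.38
  Dec: +$1,998.81 − $7,085.22 → -$2,964.03
  Jan: +$1,998.81 → -$965.22
  Feb: +$1,998.81 − $1,399.95 → -$366.36
  Mar: +$1,998.81 → $1,632.45
  Apr: +$1,998.81 → $3,631.26
  May: +$1,998.81 − $1,399.95 → $4,230.12
  Jun: +$1,998.81 − $7,085.22 → -$856.29
  Jul: +$1,998.81 − $1,142.52 → $0.00
Lowest trial balance = -$2,964.03 (Dec)
Initial deposit = cushion − low point = $3,997.62 − (-$2,964.03) = $6,961.65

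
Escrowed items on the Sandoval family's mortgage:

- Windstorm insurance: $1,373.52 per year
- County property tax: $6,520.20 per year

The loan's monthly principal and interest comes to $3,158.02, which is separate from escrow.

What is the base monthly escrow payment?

Windstorm insurance: $1,373.52/yr
County property tax: $6,520.20/yr
Combined annual = $7,893.72
Monthly escrow = $7,893.72 / 12 = $657.81

$657.81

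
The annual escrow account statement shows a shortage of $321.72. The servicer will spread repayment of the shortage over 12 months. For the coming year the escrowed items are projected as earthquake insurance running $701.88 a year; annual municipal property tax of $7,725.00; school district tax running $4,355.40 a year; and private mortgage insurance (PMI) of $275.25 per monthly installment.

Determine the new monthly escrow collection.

$1,367.25

Earthquake insurance — $701.88/yr
Municipal property tax — $7,725.00/yr
School district tax — $4,355.40/yr
Private mortgage insurance (PMI) — $275.25 × 12 = $3,303.00/yr
Annual escrow total = $701.88 + $7,725.00 + $4,355.40 + $3,303.00 = $16,085.28
Base monthly escrow = $16,085.28 ÷ 12 = $1,340.44
Shortage per month = $321.72 / 12 = $26.81
Adjusted monthly = $1,340.44 + $26.81 = $1,367.25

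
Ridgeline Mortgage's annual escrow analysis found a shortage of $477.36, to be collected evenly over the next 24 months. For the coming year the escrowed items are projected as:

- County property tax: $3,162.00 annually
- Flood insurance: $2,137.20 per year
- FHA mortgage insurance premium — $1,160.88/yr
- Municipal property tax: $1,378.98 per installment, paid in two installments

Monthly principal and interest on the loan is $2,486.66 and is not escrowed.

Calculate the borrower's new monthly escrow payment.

County property tax: $3,162.00 per year
Flood insurance: $2,137.20 per year
FHA mortgage insurance premium: $1,160.88 per year
Municipal property tax: $1,378.98 × 2 = $2,757.96 per year
Yearly total = $3,162.00 + $2,137.20 + $1,160.88 + $2,757.96 = $9,218.04
Base monthly escrow = $9,218.04 / 12 = $768.17
Shortage per month = $477.36 / 24 = $19.89
Adjusted monthly = $768.17 + $19.89 = $788.06

$788.06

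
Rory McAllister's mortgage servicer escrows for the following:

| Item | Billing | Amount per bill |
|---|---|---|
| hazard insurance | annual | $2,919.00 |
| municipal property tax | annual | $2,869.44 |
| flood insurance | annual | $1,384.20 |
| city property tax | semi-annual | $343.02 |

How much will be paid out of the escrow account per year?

Hazard insurance — $2,919.00 per year
Municipal property tax — $2,869.44 per year
Flood insurance — $1,384.20 per year
City property tax — $343.02 × 2 = $686.04 per year
Total annual escrow = $2,919.00 + $2,869.44 + $1,384.20 + $686.04 = $7,858.68

$7,858.68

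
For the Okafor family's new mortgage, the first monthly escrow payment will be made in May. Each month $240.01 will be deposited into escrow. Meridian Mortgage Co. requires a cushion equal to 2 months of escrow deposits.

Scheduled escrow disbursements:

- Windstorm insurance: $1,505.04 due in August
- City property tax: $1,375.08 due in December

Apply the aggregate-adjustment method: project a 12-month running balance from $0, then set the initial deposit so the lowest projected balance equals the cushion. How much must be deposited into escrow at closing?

Cushion = 2 × $240.01 = $480.02
Trial balance (start $0, +$240.01 each month, − disbursements):
  May: +$240.01 → $240.01
  Jun: +$240.01 → $480.02
  Jul: +$240.01 → $720.03
  Aug: +$240.01 − $1,505.04 → -$545.00
  Sep: +$240.01 → -$304.99
  Oct: +$240.01 → -$64.98
  Nov: +$240.01 → $175.03
  Dec: +$240.01 − $1,375.08 → -$960.04
  Jan: +$240.01 → -$720.03
  Feb: +$240.01 → -$480.02
  Mar: +$240.01 → -$240.01
  Apr: +$240.01 → $0.00
Lowest trial balance = -$960.04 (Dec)
Initial deposit = cushion − low point = $480.02 − (-$960.04) = $1,440.06

$1,440.06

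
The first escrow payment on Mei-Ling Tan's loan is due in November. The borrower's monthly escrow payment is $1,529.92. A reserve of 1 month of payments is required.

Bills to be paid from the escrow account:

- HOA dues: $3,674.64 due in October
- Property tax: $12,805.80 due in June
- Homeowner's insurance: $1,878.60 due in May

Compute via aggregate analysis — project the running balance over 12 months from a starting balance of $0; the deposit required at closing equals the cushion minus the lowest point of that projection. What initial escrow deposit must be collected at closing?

Cushion = 1 × $1,529.92 = $1,529.92
Trial balance (start $0, +$1,529.92 each month, − disbursements):
  Nov: +$1,529.92 → $1,529.92
  Dec: +$1,529.92 → $3,059.84
  Jan: +$1,529.92 → $4,589.76
  Feb: +$1,529.92 → $6,119.68
  Mar: +$1,529.92 → $7,649.60
  Apr: +$1,529.92 → $9,179.52
  May: +$1,529.92 − $1,878.60 → $8,830.84
  Jun: +$1,529.92 − $12,805.80 → -$2,445.04
  Jul: +$1,529.92 → -$915.12
  Aug: +$1,529.92 → $614.80
  Sep: +$1,529.92 → $2,144.72
  Oct: +$1,529.92 − $3,674.64 → $0.00
Lowest trial balance = -$2,445.04 (Jun)
Initial deposit = cushion − low point = $1,529.92 − (-$2,445.04) = $3,974.96

$3,974.96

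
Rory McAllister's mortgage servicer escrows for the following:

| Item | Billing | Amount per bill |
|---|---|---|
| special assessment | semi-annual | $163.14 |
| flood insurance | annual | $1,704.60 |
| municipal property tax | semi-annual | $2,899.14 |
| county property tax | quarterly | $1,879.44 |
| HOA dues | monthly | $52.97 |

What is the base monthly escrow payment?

$1,331.88

Special assessment: $163.14 × 2 = $326.28/yr
Flood insurance: $1,704.60/yr
Municipal property tax: $2,899.14 × 2 = $5,798.28/yr
County property tax: $1,879.44 × 4 = $7,517.76/yr
HOA dues: $52.97 × 12 = $635.64/yr
Total annual escrow = $326.28 + $1,704.60 + $5,798.28 + $7,517.76 + $635.64 = $15,982.56
Monthly escrow = $15,982.56 ÷ 12 = $1,331.88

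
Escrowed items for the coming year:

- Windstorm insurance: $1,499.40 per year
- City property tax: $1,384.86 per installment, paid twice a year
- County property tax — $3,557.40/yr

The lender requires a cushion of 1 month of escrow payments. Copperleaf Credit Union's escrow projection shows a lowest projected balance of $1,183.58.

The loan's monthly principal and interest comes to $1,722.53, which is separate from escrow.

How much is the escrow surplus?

Windstorm insurance = $1,499.40 per year
City property tax = $1,384.86 × 2 = $2,769.72 per year
County property tax = $3,557.40 per year
Total per year = $7,826.52
Per month = $7,826.52 / 12 = $652.21
Cushion = 1 × $652.21 = $652.21
Surplus = $1,183.58 − $652.21 = $531.37

$531.37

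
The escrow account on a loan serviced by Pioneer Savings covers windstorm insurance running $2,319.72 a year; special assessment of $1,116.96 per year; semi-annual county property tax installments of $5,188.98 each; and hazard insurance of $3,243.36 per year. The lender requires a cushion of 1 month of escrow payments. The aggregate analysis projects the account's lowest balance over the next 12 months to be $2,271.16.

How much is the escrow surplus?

Windstorm insurance — $2,319.72 per year
Special assessment — $1,116.96 per year
County property tax — $5,188.98 × 2 = $10,377.96 per year
Hazard insurance — $3,243.36 per year
Total annual escrow = $17,058.00
Per month = $17,058.00 / 12 = $1,421.50
Cushion = 1 × $1,421.50 = $1,421.50
Surplus = $2,271.16 − $1,421.50 = $849.66

$849.66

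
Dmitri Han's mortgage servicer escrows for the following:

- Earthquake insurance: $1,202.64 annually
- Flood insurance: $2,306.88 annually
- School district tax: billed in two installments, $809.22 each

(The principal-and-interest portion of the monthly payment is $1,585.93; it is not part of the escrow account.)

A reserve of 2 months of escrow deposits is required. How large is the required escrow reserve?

Earthquake insurance: $1,202.64
Flood insurance: $2,306.88
School district tax: $809.22 × 2 = $1,618.44
Annual escrow total = $1,202.64 + $2,306.88 + $1,618.44 = $5,127.96
Monthly = $5,127.96 ÷ 12 = $427.33
Reserve = 2 × $427.33 = $854.66

$854.66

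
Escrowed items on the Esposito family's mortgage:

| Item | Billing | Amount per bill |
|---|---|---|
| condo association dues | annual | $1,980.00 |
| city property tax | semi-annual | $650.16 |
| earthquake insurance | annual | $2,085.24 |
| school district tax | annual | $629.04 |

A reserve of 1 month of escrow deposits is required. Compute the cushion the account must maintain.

Condo association dues: $1,980.00
City property tax: $650.16 × 2 = $1,300.32
Earthquake insurance: $2,085.24
School district tax: $629.04
Combined annual = $1,980.00 + $1,300.32 + $2,085.24 + $629.04 = $5,994.60
Monthly = $5,994.60 / 12 = $499.55
Required cushion = 1 × $499.55 = $499.55

$499.55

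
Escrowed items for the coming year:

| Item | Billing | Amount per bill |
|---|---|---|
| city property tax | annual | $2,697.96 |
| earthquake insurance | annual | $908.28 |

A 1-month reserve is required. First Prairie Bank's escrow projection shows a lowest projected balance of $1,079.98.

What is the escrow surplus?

$779.46

City property tax: $2,697.96 annually
Earthquake insurance: $908.28 annually
Yearly total = $3,606.24
Per month = $3,606.24 / 12 = $300.52
Required cushion = 1 × $300.52 = $300.52
Surplus = $1,079.98 − $300.52 = $779.46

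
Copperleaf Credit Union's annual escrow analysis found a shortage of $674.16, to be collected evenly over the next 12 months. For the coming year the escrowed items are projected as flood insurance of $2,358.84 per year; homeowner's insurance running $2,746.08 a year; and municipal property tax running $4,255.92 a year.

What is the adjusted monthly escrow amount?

$836.25

Flood insurance = $2,358.84/yr
Homeowner's insurance = $2,746.08/yr
Municipal property tax = $4,255.92/yr
Annual escrow total = $9,360.84
Per month = $9,360.84 / 12 = $780.07
Shortage per month = $674.16 ÷ 12 = $56.18
Adjusted monthly = $780.07 + $56.18 = $836.25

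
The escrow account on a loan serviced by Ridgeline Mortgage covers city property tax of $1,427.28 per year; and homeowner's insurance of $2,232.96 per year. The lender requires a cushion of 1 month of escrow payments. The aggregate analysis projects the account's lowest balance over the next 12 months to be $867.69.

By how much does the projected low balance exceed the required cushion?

$562.67

City property tax — $1,427.28 per year
Homeowner's insurance — $2,232.96 per year
Total per year = $3,660.24
Monthly escrow = $3,660.24 / 12 = $305.02
Required cushion = 1 × $305.02 = $305.02
Surplus = $867.69 − $305.02 = $562.67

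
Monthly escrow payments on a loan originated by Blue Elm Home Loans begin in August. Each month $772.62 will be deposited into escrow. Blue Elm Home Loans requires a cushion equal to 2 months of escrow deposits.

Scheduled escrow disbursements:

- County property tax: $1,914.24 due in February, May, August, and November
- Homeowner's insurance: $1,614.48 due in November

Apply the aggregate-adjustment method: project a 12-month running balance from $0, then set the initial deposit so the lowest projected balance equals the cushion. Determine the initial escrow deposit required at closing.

Cushion = 2 × $772.62 = $1,545.24
Trial balance (start $0, +$772.62 each month, − disbursements):
  Aug: +$772.62 − $1,914.24 → -$1,141.62
  Sep: +$772.62 → -$369.00
  Oct: +$772.62 → $403.62
  Nov: +$772.62 − $3,528.72 → -$2,352.48
  Dec: +$772.62 → -$1,579.86
  Jan: +$772.62 → -$807.24
  Feb: +$772.62 − $1,914.24 → -$1,948.86
  Mar: +$772.62 → -$1,176.24
  Apr: +$772.62 → -$403.62
  May: +$772.62 − $1,914.24 → -$1,545.24
  Jun: +$772.62 → -$772.62
  Jul: +$772.62 → $0.00
Lowest trial balance = -$2,352.48 (Nov)
Initial deposit = cushion − low point = $1,545.24 − (-$2,352.48) = $3,897.72

$3,897.72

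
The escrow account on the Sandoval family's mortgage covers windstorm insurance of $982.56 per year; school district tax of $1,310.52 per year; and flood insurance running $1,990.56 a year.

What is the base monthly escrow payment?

$356.97

Windstorm insurance — $982.56/yr
School district tax — $1,310.52/yr
Flood insurance — $1,990.56/yr
Annual escrow total = $982.56 + $1,310.52 + $1,990.56 = $4,283.64
Monthly = $4,283.64 / 12 = $356.97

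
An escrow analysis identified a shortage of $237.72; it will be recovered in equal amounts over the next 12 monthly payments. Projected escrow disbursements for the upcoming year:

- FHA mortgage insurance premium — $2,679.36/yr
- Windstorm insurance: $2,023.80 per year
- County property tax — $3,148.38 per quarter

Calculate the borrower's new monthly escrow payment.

FHA mortgage insurance premium = $2,679.36 annually
Windstorm insurance = $2,023.80 annually
County property tax = $3,148.38 × 4 = $12,593.52 annually
Annual escrow total = $2,679.36 + $2,023.80 + $12,593.52 = $17,296.68
Monthly escrow = $17,296.68 / 12 = $1,441.39
Shortage per month = $237.72 / 12 = $19.81
New monthly escrow = $1,441.39 + $19.81 = $1,461.20

$1,461.20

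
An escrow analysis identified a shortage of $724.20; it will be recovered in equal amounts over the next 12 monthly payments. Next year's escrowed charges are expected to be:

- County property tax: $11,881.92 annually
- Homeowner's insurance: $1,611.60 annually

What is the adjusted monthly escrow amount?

County property tax — $11,881.92 annually
Homeowner's insurance — $1,611.60 annually
Annual escrow total = $11,881.92 + $1,611.60 = $13,493.52
Per month = $13,493.52 / 12 = $1,124.46
Shortage per month = $724.20 / 12 = $60.35
Adjusted monthly = $1,124.46 + $60.35 = $1,184.81

$1,184.81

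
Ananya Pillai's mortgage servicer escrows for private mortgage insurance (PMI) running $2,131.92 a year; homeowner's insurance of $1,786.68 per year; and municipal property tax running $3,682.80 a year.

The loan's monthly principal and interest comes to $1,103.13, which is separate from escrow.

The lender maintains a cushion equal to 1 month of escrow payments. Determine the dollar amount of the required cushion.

Private mortgage insurance (PMI) = $2,131.92/yr
Homeowner's insurance = $1,786.68/yr
Municipal property tax = $3,682.80/yr
Combined annual = $7,601.40
Monthly escrow = $7,601.40 / 12 = $633.45
Reserve = 1 × $633.45 = $633.45

$633.45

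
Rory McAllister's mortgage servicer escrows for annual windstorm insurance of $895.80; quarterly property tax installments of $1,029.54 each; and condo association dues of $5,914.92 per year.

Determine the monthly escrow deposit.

Windstorm insurance: $895.80/yr
Property tax: $1,029.54 × 4 = $4,118.16/yr
Condo association dues: $5,914.92/yr
Yearly total = $895.80 + $4,118.16 + $5,914.92 = $10,928.88
Monthly escrow = $10,928.88 ÷ 12 = $910.74

$910.74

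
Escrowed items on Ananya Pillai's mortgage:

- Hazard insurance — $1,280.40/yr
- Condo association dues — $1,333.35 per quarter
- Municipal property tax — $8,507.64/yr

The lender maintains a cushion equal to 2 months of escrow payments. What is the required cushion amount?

Hazard insurance: $1,280.40 annually
Condo association dues: $1,333.35 × 4 = $5,333.40 annually
Municipal property tax: $8,507.64 annually
Combined annual = $15,121.44
Monthly escrow = $15,121.44 ÷ 12 = $1,260.12
Required cushion = 2 × $1,260.12 = $2,520.24

$2,520.24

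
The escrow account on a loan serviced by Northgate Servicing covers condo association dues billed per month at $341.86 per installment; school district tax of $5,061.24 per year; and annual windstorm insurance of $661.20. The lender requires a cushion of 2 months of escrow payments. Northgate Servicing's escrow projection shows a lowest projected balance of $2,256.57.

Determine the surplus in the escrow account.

Condo association dues — $341.86 × 12 = $4,102.32
School district tax — $5,061.24
Windstorm insurance — $661.20
Yearly total = $9,824.76
Base monthly escrow = $9,824.76 ÷ 12 = $818.73
Cushion = 2 × $818.73 = $1,637.46
Excess over cushion: $2,256.57 − $1,637.46 = $619.11

$619.11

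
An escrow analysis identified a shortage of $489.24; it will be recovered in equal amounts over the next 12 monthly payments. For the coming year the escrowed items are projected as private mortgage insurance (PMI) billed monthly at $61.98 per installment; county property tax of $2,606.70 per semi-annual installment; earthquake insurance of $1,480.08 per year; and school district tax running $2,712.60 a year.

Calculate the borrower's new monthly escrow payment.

Private mortgage insurance (PMI) — $61.98 × 12 = $743.76 annually
County property tax — $2,606.70 × 2 = $5,213.40 annually
Earthquake insurance — $1,480.08 annually
School district tax — $2,712.60 annually
Annual escrow total = $743.76 + $5,213.40 + $1,480.08 + $2,712.60 = $10,149.84
Monthly escrow = $10,149.84 / 12 = $845.82
Monthly shortage recovery: $489.24 / 12 = $40.77
New monthly escrow = $845.82 + $40.77 = $886.59

$886.59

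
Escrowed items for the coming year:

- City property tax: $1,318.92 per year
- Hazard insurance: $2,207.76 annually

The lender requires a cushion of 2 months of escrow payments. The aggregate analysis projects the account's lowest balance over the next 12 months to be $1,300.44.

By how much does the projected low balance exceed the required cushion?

$712.66

City property tax: $1,318.92 per year
Hazard insurance: $2,207.76 per year
Total per year = $1,318.92 + $2,207.76 = $3,526.68
Monthly = $3,526.68 / 12 = $293.89
Cushion = 2 × $293.89 = $587.78
Surplus = $1,300.44 − $587.78 = $712.66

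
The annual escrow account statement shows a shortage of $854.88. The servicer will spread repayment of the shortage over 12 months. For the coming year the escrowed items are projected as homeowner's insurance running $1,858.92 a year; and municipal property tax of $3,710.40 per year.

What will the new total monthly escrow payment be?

$535.35

Homeowner's insurance = $1,858.92/yr
Municipal property tax = $3,710.40/yr
Annual escrow total = $1,858.92 + $3,710.40 = $5,569.32
Monthly = $5,569.32 / 12 = $464.11
Shortage per month = $854.88 ÷ 12 = $71.24
New monthly escrow = $464.11 + $71.24 = $535.35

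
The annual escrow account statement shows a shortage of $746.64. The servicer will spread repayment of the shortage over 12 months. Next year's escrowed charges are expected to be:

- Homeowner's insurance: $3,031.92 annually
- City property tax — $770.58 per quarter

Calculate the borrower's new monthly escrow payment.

$571.74

Homeowner's insurance — $3,031.92 per year
City property tax — $770.58 × 4 = $3,082.32 per year
Combined annual = $6,114.24
Monthly = $6,114.24 ÷ 12 = $509.52
Monthly shortage recovery: $746.64 / 12 = $62.22
New monthly escrow = $509.52 + $62.22 = $571.74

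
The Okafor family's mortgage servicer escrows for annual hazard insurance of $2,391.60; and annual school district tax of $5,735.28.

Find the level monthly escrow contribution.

Hazard insurance — $2,391.60
School district tax — $5,735.28
Total per year = $8,126.88
Monthly = $8,126.88 ÷ 12 = $677.24

$677.24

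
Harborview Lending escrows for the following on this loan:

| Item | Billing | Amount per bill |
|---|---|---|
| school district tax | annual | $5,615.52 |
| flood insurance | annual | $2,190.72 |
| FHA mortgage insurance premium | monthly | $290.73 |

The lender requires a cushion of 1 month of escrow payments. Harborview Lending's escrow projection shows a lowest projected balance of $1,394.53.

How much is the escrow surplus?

School district tax = $5,615.52
Flood insurance = $2,190.72
FHA mortgage insurance premium = $290.73 × 12 = $3,488.76
Total annual escrow = $11,295.00
Monthly escrow = $11,295.00 ÷ 12 = $941.25
Required reserve = 1 × $941.25 = $941.25
Excess over cushion: $1,394.53 − $941.25 = $453.28

$453.28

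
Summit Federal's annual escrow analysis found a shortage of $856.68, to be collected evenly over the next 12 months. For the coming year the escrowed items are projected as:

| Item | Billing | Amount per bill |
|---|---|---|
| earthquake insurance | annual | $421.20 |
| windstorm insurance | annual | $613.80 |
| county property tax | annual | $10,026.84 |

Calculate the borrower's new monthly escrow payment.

$993.21

Earthquake insurance: $421.20 annually
Windstorm insurance: $613.80 annually
County property tax: $10,026.84 annually
Combined annual = $421.20 + $613.80 + $10,026.84 = $11,061.84
Monthly escrow = $11,061.84 / 12 = $921.82
Shortage spread = $856.68 / 12 = $71.39/mo
Adjusted monthly = $921.82 + $71.39 = $993.21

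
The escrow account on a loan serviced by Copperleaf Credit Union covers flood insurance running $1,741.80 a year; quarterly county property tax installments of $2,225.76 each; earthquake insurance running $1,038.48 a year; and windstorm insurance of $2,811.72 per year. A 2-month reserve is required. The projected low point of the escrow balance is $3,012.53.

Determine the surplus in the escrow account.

Flood insurance: $1,741.80 annually
County property tax: $2,225.76 × 4 = $8,903.04 annually
Earthquake insurance: $1,038.48 annually
Windstorm insurance: $2,811.72 annually
Total annual escrow = $1,741.80 + $8,903.04 + $1,038.48 + $2,811.72 = $14,495.04
Per month = $14,495.04 ÷ 12 = $1,207.92
Required cushion = 2 × $1,207.92 = $2,415.84
Surplus = $3,012.53 − $2,415.84 = $596.69

$596.69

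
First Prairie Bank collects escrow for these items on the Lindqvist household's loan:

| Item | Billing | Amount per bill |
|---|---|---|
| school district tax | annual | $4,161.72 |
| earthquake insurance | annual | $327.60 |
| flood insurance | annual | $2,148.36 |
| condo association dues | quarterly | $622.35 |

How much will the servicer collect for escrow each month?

School district tax = $4,161.72
Earthquake insurance = $327.60
Flood insurance = $2,148.36
Condo association dues = $622.35 × 4 = $2,489.40
Total annual escrow = $9,127.08
Monthly escrow = $9,127.08 / 12 = $760.59

$760.59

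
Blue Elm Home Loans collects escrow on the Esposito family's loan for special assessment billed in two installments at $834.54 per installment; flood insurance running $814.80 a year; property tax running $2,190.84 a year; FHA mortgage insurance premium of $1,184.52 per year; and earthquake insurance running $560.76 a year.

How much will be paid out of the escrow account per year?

Special assessment: $834.54 × 2 = $1,669.08
Flood insurance: $814.80
Property tax: $2,190.84
FHA mortgage insurance premium: $1,184.52
Earthquake insurance: $560.76
Combined annual = $1,669.08 + $814.80 + $2,190.84 + $1,184.52 + $560.76 = $6,420.00

$6,420.00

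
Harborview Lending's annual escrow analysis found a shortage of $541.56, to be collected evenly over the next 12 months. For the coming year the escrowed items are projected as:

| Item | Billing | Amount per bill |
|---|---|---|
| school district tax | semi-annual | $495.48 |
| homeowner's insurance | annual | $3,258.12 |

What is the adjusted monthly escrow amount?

School district tax = $495.48 × 2 = $990.96
Homeowner's insurance = $3,258.12
Total annual escrow = $990.96 + $3,258.12 = $4,249.08
Base monthly escrow = $4,249.08 / 12 = $354.09
Shortage per month = $541.56 ÷ 12 = $45.13
Adjusted monthly = $354.09 + $45.13 = $399.22

$399.22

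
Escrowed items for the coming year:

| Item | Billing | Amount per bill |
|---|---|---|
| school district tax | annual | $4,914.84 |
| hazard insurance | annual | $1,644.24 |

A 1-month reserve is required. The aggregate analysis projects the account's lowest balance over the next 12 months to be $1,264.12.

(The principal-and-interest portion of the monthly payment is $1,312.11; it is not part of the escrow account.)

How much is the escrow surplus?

$717.53

School district tax: $4,914.84
Hazard insurance: $1,644.24
Combined annual = $4,914.84 + $1,644.24 = $6,559.08
Base monthly escrow = $6,559.08 ÷ 12 = $546.59
Required reserve = 1 × $546.59 = $546.59
Excess over cushion: $1,264.12 − $546.59 = $717.53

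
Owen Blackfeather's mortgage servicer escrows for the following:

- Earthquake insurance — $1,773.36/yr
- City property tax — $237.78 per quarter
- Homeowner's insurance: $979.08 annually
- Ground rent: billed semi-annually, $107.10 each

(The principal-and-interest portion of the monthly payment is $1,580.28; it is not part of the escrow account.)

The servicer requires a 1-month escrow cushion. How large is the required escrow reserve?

Earthquake insurance = $1,773.36 annually
City property tax = $237.78 × 4 = $951.12 annually
Homeowner's insurance = $979.08 annually
Ground rent = $107.10 × 2 = $214.20 annually
Combined annual = $1,773.36 + $951.12 + $979.08 + $214.20 = $3,917.76
Base monthly escrow = $3,917.76 ÷ 12 = $326.48
Required cushion = 1 × $326.48 = $326.48

$326.48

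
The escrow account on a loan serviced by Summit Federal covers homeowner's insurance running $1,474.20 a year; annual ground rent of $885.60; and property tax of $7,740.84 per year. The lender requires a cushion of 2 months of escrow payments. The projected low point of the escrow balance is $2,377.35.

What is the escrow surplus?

$693.91

Homeowner's insurance — $1,474.20 annually
Ground rent — $885.60 annually
Property tax — $7,740.84 annually
Total per year = $1,474.20 + $885.60 + $7,740.84 = $10,100.64
Monthly = $10,100.64 / 12 = $841.72
Cushion = 2 × $841.72 = $1,683.44
Surplus = $2,377.35 − $1,683.44 = $693.91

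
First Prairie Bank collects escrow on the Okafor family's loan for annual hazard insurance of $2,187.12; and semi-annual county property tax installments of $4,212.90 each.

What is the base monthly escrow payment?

Hazard insurance: $2,187.12 per year
County property tax: $4,212.90 × 2 = $8,425.80 per year
Total per year = $10,612.92
Monthly = $10,612.92 / 12 = $884.41

$884.41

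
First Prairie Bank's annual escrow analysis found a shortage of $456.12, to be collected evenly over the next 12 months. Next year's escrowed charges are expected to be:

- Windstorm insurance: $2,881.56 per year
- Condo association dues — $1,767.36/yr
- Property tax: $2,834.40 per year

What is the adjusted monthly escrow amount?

Windstorm insurance: $2,881.56
Condo association dues: $1,767.36
Property tax: $2,834.40
Total per year = $7,483.32
Monthly = $7,483.32 / 12 = $623.61
Shortage spread = $456.12 ÷ 12 = $38.01/mo
Adjusted monthly = $623.61 + $38.01 = $661.62

$661.62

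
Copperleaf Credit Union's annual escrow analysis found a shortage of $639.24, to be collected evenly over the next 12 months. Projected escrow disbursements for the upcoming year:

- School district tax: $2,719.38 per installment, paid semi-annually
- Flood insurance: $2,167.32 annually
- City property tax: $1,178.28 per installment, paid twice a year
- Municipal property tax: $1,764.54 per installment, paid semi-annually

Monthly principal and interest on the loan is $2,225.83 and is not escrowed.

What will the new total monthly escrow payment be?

School district tax: $2,719.38 × 2 = $5,438.76
Flood insurance: $2,167.32
City property tax: $1,178.28 × 2 = $2,356.56
Municipal property tax: $1,764.54 × 2 = $3,529.08
Combined annual = $5,438.76 + $2,167.32 + $2,356.56 + $3,529.08 = $13,491.72
Base monthly escrow = $13,491.72 / 12 = $1,124.31
Shortage per month = $639.24 ÷ 12 = $53.27
New monthly escrow = $1,124.31 + $53.27 = $1,177.58

$1,177.58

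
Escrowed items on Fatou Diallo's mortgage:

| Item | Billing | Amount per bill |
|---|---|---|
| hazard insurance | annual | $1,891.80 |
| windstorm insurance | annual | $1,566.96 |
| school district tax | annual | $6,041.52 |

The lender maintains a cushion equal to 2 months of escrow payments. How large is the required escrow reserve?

Hazard insurance: $1,891.80 per year
Windstorm insurance: $1,566.96 per year
School district tax: $6,041.52 per year
Total per year = $1,891.80 + $1,566.96 + $6,041.52 = $9,500.28
Per month = $9,500.28 / 12 = $791.69
Reserve = 2 × $791.69 = $1,583.38

$1,583.38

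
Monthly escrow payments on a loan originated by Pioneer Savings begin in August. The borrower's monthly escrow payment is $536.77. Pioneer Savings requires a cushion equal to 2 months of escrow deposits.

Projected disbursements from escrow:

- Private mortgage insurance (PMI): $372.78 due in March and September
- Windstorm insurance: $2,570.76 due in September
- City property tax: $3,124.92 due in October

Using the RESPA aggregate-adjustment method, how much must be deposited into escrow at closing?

Cushion = 2 × $536.77 = $1,073.54
Trial balance (start $0, +$536.77 each month, − disbursements):
  Aug: +$536.77 → $536.77
  Sep: +$536.77 − $2,943.54 → -$1,870.00
  Oct: +$536.77 − $3,124.92 → -$4,458.15
  Nov: +$536.77 → -$3,921.38
  Dec: +$536.77 → -$3,384.61
  Jan: +$536.77 → -$2,847.84
  Feb: +$536.77 → -$2,311.07
  Mar: +$536.77 − $372.78 → -$2,147.08
  Apr: +$536.77 → -$1,610.31
  May: +$536.77 → -$1,073.54
  Jun: +$536.77 → -$536.77
  Jul: +$536.77 → $0.00
Lowest trial balance = -$4,458.15 (Oct)
Initial deposit = cushion − low point = $1,073.54 − (-$4,458.15) = $5,531.69

$5,531.69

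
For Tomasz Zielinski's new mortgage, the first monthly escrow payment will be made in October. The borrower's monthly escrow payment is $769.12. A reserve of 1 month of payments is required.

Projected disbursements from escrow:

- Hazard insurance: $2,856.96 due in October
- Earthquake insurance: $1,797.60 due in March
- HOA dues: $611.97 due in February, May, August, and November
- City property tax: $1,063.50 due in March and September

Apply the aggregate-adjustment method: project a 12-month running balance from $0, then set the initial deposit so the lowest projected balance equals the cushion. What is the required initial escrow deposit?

Cushion = 1 × $769.12 = $769.12
Trial balance (start $0, +$769.12 each month, − disbursements):
  Oct: +$769.12 − $2,856.96 → -$2,087.84
  Nov: +$769.12 − $611.97 → -$1,930.69
  Dec: +$769.12 → -$1,161.57
  Jan: +$769.12 → -$392.45
  Feb: +$769.12 − $611.97 → -$235.30
  Mar: +$769.12 − $2,861.10 → -$2,327.28
  Apr: +$769.12 → -$1,558.16
  May: +$769.12 − $611.97 → -$1,401.01
  Jun: +$769.12 → -$631.89
  Jul: +$769.12 → $137.23
  Aug: +$769.12 − $611.97 → $294.38
  Sep: +$769.12 − $1,063.50 → $0.00
Lowest trial balance = -$2,327.28 (Mar)
Initial deposit = cushion − low point = $769.12 − (-$2,327.28) = $3,096.40

$3,096.40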